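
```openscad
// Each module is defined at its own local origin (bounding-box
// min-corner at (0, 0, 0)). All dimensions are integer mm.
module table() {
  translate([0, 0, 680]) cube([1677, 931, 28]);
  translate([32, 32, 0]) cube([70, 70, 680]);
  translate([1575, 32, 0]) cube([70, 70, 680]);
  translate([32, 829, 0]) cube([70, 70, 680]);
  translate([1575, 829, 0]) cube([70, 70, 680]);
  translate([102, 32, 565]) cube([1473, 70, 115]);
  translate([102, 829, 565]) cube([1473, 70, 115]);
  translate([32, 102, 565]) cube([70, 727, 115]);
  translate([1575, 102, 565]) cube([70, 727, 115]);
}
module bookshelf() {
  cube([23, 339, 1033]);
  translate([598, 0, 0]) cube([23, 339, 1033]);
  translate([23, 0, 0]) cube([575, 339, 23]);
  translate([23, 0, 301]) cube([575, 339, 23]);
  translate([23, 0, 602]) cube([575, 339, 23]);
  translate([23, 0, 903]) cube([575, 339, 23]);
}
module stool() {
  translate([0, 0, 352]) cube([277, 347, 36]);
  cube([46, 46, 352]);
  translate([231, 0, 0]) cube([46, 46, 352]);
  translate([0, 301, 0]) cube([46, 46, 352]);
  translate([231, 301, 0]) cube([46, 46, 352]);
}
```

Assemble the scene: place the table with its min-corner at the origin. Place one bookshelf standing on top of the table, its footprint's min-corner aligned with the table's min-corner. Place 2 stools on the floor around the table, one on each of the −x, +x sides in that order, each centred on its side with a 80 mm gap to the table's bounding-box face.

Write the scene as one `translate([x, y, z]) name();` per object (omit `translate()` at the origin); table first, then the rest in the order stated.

table();
translate([0, 0, 708]) bookshelf();
translate([-357, 292, 0]) stool();
translate([1757, 292, 0]) stool();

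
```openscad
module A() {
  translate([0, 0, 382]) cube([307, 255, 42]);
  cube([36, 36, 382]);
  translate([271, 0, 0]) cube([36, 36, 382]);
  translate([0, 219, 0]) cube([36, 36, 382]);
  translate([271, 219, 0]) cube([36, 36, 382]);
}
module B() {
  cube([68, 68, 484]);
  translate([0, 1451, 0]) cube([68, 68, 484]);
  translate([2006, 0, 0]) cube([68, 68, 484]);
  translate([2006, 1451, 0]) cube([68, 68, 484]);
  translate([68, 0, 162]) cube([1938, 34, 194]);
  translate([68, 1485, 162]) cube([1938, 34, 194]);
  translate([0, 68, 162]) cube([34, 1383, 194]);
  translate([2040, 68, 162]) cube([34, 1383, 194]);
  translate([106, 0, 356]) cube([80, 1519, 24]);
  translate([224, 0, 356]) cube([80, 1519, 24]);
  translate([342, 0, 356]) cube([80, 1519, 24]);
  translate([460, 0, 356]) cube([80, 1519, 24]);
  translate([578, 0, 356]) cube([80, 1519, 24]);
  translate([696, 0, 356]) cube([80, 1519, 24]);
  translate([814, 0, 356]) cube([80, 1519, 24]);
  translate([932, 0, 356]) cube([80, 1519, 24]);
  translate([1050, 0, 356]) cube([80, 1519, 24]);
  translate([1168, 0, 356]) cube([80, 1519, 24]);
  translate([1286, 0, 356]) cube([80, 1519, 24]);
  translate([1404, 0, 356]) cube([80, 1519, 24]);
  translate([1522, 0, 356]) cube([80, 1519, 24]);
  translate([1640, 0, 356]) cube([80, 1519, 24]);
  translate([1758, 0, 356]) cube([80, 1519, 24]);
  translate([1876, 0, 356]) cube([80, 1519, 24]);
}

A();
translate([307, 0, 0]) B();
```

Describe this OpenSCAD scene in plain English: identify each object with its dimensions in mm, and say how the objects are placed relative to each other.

A is a simple wooden stool: a rectangular seat 307 mm (x) by 255 mm (y), 42 mm thick, top face at z = 424 mm, on four square legs, each 36×36 mm in cross-section. The legs rest on z = 0, each flush with a corner of the seat.

B is a bed frame 2074 mm long (x) by 1519 mm wide (y). Four 68×68 mm corner posts, 484 mm tall, at the corners of the footprint. Four rails of 34 mm thickness and 194 mm height run between adjacent posts with their undersides at z = 162 mm, their outer faces flush with the outside of the frame (the two x-running rails run between the posts' inner faces; the two y-running rails run between the posts' inner faces). 16 slats, each 80 mm wide (x) and 24 mm thick, lie across the top of the two x-running rails, running the full 1519 mm width of the frame in y; the slats are evenly spaced along x between the inner faces of the end posts with equal gaps (rounded down to the nearest mm) at the −x end and between each pair — any rounding remainder accumulates at the +x end.

The bed frame is against the stool's +x side, with their −y faces flush.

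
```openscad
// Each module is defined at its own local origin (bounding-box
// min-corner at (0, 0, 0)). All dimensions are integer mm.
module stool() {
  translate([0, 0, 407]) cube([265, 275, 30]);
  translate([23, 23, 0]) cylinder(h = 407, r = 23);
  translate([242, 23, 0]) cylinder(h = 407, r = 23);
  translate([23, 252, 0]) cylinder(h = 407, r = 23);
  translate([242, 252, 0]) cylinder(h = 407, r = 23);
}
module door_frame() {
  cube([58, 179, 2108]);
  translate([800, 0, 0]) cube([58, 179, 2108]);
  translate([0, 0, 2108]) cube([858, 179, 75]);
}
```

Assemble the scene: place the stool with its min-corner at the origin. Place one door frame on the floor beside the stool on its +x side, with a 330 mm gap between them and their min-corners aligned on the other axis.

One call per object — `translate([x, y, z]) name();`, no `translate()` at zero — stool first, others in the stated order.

stool();
translate([595, 0, 0]) door_frame();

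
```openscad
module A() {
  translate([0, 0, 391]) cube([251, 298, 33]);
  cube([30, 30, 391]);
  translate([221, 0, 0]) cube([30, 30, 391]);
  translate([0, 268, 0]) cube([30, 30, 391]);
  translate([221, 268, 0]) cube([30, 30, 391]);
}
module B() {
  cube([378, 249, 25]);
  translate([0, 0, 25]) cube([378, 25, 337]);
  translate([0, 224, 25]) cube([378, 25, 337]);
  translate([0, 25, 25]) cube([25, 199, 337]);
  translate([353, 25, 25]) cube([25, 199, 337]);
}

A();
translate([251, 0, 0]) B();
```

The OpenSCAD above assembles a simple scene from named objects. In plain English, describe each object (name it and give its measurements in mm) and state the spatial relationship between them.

A is a four-legged stool. The seat is 251×298 mm, 33 mm thick, top at z = 424 mm. It stands on four square legs, each 30×30 mm in cross-section, from z = 0 to the seat underside, each flush with a corner of the seat.

B is an open storage box with external size 378×249×362 mm and wall thickness 25 mm (the base is also 25 mm thick). The base covers the whole footprint; the four walls stand on the base, with the y-facing walls full-width and the x-facing walls fitting between their inner faces.

The open box is against the stool's +x side, with their −y faces flush.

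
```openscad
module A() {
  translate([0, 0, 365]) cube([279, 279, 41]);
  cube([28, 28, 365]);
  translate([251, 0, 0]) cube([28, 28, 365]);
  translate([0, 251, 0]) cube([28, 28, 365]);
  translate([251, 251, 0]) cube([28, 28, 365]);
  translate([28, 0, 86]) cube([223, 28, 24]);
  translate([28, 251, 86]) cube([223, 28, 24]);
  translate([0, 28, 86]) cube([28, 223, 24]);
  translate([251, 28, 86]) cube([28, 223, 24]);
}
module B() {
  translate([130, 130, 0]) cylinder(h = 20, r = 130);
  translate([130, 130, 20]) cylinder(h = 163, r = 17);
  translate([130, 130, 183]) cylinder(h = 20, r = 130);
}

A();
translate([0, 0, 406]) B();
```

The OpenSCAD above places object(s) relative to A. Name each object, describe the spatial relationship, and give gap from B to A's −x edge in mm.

A is a stool. B is a spool. The spool is on top of the stool. The gap from the spool to the stool's −x edge is 0 mm.

The spool's min-x is at 0; the stool's min-x is 0; gap = 0 mm.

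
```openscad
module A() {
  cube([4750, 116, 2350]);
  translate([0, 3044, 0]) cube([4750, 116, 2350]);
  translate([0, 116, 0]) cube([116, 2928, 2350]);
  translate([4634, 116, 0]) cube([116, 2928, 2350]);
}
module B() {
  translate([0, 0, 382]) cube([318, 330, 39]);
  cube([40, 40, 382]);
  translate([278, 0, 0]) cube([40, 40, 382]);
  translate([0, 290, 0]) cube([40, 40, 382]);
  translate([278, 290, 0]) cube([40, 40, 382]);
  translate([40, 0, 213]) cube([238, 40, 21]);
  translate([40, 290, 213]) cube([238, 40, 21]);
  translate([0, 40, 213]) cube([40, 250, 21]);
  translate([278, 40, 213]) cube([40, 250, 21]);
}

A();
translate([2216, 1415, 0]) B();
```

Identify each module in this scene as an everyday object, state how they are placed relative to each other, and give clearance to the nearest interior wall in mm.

Clearances: x = 2100, y = 1299; minimum 1299 mm.

A is a house frame. B is a stool. The stool sits inside the house frame, centred. The clearance to the nearest interior wall is 1299 mm.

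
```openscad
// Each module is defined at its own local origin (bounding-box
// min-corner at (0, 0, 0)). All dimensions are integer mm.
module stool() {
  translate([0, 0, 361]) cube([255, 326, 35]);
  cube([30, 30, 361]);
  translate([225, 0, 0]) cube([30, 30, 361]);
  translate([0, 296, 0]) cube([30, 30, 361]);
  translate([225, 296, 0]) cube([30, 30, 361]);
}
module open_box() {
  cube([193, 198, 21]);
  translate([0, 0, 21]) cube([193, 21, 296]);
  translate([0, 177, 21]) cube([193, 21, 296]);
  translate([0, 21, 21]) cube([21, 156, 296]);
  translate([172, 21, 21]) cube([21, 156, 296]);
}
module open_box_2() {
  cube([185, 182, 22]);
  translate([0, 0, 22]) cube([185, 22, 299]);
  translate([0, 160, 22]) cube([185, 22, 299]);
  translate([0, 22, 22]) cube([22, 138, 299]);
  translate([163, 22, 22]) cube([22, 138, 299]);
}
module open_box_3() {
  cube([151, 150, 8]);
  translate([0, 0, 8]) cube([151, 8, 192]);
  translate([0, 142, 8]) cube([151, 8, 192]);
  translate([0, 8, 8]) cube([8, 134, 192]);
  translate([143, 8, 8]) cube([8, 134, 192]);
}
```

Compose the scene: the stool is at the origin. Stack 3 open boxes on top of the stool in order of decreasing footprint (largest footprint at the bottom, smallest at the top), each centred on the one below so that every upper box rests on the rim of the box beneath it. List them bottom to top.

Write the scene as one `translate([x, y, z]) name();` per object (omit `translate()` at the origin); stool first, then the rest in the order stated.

stool();
translate([31, 64, 396]) open_box();
translate([35, 72, 713]) open_box_2();
translate([52, 88, 1034]) open_box_3();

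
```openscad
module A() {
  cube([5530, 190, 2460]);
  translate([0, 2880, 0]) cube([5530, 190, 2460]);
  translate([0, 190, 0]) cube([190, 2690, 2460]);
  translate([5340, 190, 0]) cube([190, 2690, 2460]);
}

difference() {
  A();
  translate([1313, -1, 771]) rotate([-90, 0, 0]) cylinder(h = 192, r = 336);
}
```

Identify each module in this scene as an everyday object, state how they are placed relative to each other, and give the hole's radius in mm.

A is a house frame. The house frame has a circular hole through its front wall. The hole's radius is 336 mm.

The subtracted cylinder has r = 336 mm.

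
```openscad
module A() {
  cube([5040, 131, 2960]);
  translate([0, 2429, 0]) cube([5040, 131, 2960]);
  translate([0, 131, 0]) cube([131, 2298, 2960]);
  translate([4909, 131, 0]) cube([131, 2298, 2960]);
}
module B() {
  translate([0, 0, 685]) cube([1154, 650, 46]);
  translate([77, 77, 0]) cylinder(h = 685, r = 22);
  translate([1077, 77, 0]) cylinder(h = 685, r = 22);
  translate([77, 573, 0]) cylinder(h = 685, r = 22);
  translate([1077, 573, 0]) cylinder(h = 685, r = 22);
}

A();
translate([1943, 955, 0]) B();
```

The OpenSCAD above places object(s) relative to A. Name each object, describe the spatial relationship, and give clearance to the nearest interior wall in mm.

A is a house frame. B is a table. The table sits inside the house frame, centred. The clearance to the nearest interior wall is 824 mm.

Clearances: x = 1812, y = 824; minimum 824 mm.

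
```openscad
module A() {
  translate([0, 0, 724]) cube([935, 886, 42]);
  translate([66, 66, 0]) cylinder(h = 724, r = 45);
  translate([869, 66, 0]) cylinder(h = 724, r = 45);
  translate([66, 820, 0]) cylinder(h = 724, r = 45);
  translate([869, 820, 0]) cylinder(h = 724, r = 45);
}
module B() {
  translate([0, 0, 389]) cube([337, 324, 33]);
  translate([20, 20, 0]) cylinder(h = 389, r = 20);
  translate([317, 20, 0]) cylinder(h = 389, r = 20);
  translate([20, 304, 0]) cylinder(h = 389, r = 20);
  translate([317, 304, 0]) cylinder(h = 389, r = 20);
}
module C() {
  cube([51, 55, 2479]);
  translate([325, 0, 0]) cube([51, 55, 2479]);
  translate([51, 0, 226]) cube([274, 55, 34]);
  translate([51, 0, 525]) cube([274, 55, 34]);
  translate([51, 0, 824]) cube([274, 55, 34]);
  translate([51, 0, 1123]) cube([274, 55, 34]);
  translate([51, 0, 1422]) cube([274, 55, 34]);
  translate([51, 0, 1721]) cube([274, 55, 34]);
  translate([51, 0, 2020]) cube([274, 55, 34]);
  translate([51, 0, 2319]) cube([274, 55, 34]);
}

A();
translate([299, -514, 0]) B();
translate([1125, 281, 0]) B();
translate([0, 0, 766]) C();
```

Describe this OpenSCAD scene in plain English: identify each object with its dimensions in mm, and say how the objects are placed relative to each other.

A is a table: top 935 mm (x) × 886 mm (y), 42 mm thick, upper face at z = 766 mm, on four round legs of 90 mm diameter, each leg's bounding box inset 21 mm from the nearest pair of top edges, running from z = 0 to the bottom of the top.

B is a four-legged stool. The seat is a 337×324×33 mm slab whose top surface is at z = 422 mm; four round legs, each 40 mm in diameter, run from the floor (z = 0) to the underside of the seat, each leg's axis is inset half a diameter from the nearest pair of seat edges (so the leg's bounding box is flush with the corner).

C is a wooden ladder with two side rails of 51×55 mm section and 2479 mm height, set 376 mm apart overall. Between them run 8 rectangular rungs (55 mm deep, 34 mm thick), front faces flush with the rails' −y face. The bottom of the first rung is 226 mm above the floor and each subsequent rung is 299 mm higher than the one below.

Two stools sit around the table at the −y, +x sides. The ladder is on top of the table.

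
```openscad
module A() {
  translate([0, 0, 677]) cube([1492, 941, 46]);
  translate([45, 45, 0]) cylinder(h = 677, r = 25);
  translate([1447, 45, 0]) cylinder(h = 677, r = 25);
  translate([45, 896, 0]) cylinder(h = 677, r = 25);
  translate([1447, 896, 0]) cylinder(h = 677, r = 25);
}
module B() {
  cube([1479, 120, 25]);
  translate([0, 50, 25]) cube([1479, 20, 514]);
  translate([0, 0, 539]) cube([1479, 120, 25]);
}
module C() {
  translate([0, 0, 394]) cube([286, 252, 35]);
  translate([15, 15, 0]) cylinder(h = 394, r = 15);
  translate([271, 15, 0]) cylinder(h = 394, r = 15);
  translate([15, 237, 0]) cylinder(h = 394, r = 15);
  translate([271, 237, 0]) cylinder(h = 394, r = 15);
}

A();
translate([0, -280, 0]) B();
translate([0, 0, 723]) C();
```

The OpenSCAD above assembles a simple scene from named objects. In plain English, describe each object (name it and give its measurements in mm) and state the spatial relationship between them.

A is a table: top 1492 mm (x) × 941 mm (y), 46 mm thick, upper face at z = 723 mm, on four round legs of 50 mm diameter, each leg's bounding box inset 20 mm from the nearest pair of top edges, running from z = 0 to the bottom of the top.

B is an I-beam lying along x, 1479 mm long. Overall section height 564 mm. Two flanges 120 mm wide (y) and 25 mm thick, one on the floor and one at the top; a web 20 mm thick runs between them, centred on the flange width.

C is a simple wooden stool: a rectangular seat 286 mm (x) by 252 mm (y), 35 mm thick, top face at z = 429 mm, on four round legs, each 30 mm in diameter. The legs rest on z = 0, each leg's axis is inset half a diameter from the nearest pair of seat edges (so the leg's bounding box is flush with the corner).

The I-beam is on the floor beside the table on its −y side. The stool is on top of the table.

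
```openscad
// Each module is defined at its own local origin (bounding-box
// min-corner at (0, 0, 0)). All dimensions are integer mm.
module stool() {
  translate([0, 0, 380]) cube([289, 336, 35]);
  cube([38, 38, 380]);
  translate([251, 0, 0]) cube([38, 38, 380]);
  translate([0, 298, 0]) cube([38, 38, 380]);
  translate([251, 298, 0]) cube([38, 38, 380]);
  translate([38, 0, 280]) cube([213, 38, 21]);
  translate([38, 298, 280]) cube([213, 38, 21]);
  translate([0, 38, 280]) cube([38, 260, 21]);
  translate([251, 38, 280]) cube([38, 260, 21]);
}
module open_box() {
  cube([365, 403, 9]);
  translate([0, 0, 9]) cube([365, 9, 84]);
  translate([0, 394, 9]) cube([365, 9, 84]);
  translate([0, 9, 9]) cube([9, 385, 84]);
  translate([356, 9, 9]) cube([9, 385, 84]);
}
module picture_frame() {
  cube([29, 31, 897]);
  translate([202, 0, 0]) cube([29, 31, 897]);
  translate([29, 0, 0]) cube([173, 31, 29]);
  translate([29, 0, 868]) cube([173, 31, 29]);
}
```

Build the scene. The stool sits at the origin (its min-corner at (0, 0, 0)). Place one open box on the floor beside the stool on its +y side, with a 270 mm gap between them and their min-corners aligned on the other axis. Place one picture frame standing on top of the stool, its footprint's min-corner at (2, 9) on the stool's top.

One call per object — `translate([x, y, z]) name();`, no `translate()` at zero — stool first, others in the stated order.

stool();
translate([0, 606, 0]) open_box();
translate([2, 9, 415]) picture_frame();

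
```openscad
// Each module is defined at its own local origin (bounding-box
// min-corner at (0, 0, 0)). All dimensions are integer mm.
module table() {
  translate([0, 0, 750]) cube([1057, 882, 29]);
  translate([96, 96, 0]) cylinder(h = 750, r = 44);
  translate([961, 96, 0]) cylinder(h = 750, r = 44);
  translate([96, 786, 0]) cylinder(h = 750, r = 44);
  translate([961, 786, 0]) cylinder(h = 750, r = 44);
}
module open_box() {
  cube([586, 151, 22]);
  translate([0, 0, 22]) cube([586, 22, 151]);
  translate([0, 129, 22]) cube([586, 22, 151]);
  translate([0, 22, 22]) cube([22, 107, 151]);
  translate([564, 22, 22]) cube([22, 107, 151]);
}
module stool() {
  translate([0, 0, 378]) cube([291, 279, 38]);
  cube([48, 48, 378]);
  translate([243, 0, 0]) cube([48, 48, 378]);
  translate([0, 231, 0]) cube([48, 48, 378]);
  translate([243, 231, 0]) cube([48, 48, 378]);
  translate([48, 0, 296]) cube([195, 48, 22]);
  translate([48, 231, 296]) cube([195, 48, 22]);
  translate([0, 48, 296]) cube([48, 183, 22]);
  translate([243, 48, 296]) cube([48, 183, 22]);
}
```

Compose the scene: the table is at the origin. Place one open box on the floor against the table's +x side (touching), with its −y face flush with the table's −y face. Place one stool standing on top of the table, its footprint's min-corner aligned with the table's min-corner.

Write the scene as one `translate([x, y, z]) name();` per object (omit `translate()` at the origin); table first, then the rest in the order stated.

table();
translate([1057, 0, 0]) open_box();
translate([0, 0, 779]) stool();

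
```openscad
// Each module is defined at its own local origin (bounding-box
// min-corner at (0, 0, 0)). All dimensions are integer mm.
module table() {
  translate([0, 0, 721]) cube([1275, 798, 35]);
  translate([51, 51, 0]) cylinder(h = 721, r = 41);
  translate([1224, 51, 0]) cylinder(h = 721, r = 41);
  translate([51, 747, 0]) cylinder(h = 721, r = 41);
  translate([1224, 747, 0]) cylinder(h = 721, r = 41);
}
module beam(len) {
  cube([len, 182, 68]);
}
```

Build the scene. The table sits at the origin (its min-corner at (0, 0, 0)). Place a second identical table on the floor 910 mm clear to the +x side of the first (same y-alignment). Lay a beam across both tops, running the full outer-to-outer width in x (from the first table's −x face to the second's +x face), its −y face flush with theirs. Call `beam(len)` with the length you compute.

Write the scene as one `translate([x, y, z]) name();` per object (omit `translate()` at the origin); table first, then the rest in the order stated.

table();
translate([2185, 0, 0]) table();
translate([0, 0, 756]) beam(3460);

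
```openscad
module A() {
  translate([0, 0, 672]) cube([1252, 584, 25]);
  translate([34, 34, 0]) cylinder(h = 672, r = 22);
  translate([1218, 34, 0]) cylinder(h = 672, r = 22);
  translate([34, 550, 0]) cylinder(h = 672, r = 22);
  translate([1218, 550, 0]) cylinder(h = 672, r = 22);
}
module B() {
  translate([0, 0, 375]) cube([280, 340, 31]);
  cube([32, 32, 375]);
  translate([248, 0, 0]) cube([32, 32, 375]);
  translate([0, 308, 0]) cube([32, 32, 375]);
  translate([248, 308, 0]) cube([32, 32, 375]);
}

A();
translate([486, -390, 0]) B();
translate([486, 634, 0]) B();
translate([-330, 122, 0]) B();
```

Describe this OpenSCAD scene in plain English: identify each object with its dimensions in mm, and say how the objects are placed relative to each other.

A is a table: top 1252 mm (x) × 584 mm (y), 25 mm thick, upper face at z = 697 mm, on four round legs of 44 mm diameter, each leg's bounding box inset 12 mm from the nearest pair of top edges, running from z = 0 to the bottom of the top.

B is a four-legged stool. The seat is 280×340 mm, 31 mm thick, top at z = 406 mm. It stands on four square legs, each 32×32 mm in cross-section, from z = 0 to the seat underside, each flush with a corner of the seat.

Three stools sit around the table at the −y, +y, −x sides.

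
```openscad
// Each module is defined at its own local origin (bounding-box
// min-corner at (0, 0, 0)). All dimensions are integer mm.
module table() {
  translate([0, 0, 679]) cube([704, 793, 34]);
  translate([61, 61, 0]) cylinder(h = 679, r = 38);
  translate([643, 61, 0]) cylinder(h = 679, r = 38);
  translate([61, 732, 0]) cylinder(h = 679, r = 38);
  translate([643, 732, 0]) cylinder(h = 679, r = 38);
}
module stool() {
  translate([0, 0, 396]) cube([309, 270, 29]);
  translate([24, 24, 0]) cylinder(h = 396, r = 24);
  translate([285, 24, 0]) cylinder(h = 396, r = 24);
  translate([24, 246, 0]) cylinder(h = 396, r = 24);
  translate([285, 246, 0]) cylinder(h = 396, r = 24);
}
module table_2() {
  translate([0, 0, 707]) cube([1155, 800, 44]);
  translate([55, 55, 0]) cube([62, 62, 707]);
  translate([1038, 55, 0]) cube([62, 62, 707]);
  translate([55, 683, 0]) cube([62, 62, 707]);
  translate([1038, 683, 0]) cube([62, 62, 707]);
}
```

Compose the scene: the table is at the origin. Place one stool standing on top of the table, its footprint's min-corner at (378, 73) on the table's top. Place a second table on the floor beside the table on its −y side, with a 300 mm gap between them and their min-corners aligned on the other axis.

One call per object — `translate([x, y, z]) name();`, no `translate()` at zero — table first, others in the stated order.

table();
translate([378, 73, 713]) stool();
translate([0, -1100, 0]) table_2();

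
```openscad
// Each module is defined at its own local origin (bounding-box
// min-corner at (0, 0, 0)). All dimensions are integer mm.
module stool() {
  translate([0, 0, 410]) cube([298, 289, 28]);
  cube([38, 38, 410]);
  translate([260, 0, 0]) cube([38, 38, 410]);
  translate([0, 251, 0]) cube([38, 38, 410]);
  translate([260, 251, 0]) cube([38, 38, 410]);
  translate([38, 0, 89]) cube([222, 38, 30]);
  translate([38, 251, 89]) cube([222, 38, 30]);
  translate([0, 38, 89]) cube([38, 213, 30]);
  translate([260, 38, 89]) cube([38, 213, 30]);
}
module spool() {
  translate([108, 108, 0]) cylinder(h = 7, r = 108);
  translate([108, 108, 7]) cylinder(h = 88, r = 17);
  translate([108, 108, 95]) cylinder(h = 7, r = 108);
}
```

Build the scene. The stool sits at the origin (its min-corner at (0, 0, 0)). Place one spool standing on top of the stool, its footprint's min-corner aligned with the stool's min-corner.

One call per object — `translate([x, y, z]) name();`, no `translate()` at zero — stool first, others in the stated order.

stool();
translate([0, 0, 438]) spool();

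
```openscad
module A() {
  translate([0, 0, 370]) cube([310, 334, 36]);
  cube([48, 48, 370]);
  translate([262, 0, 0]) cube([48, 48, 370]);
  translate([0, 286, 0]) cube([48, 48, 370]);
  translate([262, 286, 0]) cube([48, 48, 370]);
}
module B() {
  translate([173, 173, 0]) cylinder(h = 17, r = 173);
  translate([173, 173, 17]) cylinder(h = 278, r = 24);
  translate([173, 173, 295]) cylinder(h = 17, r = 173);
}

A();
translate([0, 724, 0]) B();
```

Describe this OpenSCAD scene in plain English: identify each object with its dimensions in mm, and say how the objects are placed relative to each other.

A is a simple wooden stool: a rectangular seat 310 mm (x) by 334 mm (y), 36 mm thick, top face at z = 406 mm, on four square legs, each 48×48 mm in cross-section. The legs rest on z = 0, each flush with a corner of the seat.

B is a spool: two coaxial disc flanges of radius 173 mm and thickness 17 mm, joined by a core cylinder of radius 24 mm and height 278 mm. The lower flange rests on z = 0 and the three cylinders share a vertical axis.

The spool is on the floor beside the stool on its +y side.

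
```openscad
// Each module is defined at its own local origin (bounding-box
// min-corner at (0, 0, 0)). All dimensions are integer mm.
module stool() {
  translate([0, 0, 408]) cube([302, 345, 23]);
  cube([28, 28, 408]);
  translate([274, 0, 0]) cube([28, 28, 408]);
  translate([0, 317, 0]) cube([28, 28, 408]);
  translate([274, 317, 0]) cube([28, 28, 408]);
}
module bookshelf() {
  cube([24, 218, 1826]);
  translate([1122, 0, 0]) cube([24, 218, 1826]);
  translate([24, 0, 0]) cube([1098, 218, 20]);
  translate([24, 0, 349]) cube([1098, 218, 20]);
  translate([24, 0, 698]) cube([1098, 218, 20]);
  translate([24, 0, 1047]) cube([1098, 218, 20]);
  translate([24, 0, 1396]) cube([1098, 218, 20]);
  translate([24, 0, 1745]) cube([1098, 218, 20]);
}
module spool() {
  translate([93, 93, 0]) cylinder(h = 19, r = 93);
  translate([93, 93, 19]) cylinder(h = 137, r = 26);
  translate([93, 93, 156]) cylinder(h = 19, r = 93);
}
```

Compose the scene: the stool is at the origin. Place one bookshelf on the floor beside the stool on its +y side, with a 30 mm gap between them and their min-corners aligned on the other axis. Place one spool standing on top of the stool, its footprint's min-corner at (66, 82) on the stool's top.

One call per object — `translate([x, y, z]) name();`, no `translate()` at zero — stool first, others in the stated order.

stool();
translate([0, 375, 0]) bookshelf();
translate([66, 82, 431]) spool();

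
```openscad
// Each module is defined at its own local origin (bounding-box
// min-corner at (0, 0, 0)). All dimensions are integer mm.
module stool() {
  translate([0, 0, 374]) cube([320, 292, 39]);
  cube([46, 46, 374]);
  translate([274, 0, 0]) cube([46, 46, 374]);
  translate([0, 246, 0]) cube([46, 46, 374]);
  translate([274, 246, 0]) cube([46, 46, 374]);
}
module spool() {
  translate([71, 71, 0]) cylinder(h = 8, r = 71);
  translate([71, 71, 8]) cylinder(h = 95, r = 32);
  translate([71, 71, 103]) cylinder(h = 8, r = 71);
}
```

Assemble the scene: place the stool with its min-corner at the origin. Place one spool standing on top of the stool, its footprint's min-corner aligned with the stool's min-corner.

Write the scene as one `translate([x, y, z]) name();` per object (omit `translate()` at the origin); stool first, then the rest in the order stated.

stool();
translate([0, 0, 413]) spool();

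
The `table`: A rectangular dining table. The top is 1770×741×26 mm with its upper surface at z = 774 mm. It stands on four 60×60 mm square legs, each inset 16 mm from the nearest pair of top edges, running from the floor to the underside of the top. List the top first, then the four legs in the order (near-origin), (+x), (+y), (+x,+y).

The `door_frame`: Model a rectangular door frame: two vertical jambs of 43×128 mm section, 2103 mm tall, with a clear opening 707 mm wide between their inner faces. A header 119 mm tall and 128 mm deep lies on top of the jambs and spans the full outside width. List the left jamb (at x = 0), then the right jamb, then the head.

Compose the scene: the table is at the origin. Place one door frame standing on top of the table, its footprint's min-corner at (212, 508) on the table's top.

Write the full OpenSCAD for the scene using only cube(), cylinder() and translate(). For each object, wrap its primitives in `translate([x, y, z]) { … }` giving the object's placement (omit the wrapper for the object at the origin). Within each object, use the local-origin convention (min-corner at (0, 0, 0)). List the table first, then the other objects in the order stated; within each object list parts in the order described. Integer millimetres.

translate([0, 0, 748]) cube([1770, 741, 26]);
translate([16, 16, 0]) cube([60, 60, 748]);
translate([1694, 16, 0]) cube([60, 60, 748]);
translate([16, 665, 0]) cube([60, 60, 748]);
translate([1694, 665, 0]) cube([60, 60, 748]);
translate([212, 508, 774]) {
  cube([43, 128, 2103]);
  translate([750, 0, 0]) cube([43, 128, 2103]);
  translate([0, 0, 2103]) cube([793, 128, 119]);
}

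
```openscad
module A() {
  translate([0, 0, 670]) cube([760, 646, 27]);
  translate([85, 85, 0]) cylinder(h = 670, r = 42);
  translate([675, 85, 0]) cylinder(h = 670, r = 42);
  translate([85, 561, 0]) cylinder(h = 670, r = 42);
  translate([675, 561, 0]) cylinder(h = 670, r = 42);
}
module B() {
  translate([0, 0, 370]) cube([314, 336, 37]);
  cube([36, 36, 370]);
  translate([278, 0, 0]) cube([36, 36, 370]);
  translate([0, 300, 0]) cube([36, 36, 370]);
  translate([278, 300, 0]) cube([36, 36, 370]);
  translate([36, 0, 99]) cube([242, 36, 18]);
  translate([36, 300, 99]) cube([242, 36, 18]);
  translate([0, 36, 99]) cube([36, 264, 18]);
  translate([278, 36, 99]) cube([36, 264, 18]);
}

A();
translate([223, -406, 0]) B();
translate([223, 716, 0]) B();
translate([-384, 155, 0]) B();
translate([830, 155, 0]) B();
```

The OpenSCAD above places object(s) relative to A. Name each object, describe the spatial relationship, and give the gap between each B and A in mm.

Each stool's nearest face is 70 mm from the table's bounding box.

A is a table. B is a stool. Four stools sit around the table at the −y, +y, −x, +x sides. The gap between each stool and the table is 70 mm.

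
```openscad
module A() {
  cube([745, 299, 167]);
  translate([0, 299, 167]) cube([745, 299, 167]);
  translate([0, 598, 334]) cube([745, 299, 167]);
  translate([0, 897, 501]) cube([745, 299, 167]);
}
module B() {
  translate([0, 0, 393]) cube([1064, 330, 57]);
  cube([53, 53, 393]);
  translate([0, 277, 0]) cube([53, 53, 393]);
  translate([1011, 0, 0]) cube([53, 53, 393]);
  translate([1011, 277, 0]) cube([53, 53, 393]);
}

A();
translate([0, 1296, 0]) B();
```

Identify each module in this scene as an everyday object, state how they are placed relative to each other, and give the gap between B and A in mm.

The bench's nearest face is 100 mm from the staircase's +y face.

A is a staircase. B is a bench. The bench is on the floor beside the staircase on its +y side. The gap between the bench and the staircase is 100 mm.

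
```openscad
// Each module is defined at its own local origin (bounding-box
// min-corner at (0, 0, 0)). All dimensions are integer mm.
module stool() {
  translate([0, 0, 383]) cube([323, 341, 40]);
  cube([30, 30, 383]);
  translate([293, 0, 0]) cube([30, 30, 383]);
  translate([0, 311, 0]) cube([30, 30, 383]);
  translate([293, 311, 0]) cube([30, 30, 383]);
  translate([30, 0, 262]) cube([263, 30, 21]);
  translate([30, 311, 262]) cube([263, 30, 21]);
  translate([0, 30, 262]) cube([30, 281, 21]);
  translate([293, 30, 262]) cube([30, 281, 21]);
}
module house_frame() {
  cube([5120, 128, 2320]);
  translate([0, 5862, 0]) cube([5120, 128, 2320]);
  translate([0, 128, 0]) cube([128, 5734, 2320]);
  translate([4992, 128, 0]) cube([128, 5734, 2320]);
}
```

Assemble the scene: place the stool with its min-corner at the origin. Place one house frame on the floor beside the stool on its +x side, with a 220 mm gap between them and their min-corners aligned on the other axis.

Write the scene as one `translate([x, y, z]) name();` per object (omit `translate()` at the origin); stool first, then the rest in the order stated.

stool();
translate([543, 0, 0]) house_frame();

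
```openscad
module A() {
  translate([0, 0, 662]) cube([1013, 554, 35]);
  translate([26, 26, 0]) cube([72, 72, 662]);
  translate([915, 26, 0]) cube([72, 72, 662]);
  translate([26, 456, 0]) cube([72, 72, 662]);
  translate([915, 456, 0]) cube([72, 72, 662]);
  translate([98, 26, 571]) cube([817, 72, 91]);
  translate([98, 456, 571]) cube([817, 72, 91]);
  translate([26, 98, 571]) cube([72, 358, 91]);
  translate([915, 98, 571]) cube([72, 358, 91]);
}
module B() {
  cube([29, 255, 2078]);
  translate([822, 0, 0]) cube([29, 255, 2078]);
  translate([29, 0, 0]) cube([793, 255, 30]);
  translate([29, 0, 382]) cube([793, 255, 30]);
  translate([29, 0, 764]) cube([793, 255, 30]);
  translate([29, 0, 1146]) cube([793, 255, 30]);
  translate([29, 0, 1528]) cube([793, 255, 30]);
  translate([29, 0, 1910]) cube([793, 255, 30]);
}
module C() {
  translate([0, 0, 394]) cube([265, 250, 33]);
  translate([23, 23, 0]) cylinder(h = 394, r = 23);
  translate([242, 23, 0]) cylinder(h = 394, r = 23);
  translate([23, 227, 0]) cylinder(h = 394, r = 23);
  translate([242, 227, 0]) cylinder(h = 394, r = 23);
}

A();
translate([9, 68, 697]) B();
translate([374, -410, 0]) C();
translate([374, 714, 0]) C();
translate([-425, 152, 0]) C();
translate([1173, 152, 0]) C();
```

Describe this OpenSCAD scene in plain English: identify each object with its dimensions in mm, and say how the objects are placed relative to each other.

A is a rectangular dining table. The top is 1013×554×35 mm with its upper surface at z = 697 mm. It stands on four 72×72 mm square legs, each inset 26 mm from the nearest pair of top edges, running from the floor to the underside of the top. Four apron rails, 72 mm thick and 91 mm tall, run between adjacent legs with their top edges flush with the underside of the top and their outer faces flush with the legs' outer faces.

B is a bookshelf 851 mm wide overall, 255 mm deep and 2078 mm tall. The two sides are 29 mm thick vertical panels. 6 horizontal shelves of 30 mm thickness span between the inner faces of the sides; the lowest shelf sits on the floor and shelves are stacked with a clear vertical gap of 352 mm between each pair.

C is a four-legged stool. The seat is a 265×250×33 mm slab whose top surface is at z = 427 mm; four round legs, each 46 mm in diameter, run from the floor (z = 0) to the underside of the seat, each leg's axis is inset half a diameter from the nearest pair of seat edges (so the leg's bounding box is flush with the corner).

The bookshelf is on top of the table. Four stools sit around the table at the −y, +y, −x, +x sides.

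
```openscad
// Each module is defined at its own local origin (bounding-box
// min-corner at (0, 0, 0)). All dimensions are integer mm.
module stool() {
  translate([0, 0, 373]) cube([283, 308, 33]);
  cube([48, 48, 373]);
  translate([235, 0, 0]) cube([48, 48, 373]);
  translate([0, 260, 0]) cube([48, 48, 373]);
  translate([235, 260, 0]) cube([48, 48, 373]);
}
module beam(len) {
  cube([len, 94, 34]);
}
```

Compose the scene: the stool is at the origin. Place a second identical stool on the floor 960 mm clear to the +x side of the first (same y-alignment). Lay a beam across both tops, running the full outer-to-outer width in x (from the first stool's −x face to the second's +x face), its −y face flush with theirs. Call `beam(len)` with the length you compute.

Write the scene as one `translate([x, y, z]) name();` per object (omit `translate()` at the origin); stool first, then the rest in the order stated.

stool();
translate([1243, 0, 0]) stool();
translate([0, 0, 406]) beam(1526);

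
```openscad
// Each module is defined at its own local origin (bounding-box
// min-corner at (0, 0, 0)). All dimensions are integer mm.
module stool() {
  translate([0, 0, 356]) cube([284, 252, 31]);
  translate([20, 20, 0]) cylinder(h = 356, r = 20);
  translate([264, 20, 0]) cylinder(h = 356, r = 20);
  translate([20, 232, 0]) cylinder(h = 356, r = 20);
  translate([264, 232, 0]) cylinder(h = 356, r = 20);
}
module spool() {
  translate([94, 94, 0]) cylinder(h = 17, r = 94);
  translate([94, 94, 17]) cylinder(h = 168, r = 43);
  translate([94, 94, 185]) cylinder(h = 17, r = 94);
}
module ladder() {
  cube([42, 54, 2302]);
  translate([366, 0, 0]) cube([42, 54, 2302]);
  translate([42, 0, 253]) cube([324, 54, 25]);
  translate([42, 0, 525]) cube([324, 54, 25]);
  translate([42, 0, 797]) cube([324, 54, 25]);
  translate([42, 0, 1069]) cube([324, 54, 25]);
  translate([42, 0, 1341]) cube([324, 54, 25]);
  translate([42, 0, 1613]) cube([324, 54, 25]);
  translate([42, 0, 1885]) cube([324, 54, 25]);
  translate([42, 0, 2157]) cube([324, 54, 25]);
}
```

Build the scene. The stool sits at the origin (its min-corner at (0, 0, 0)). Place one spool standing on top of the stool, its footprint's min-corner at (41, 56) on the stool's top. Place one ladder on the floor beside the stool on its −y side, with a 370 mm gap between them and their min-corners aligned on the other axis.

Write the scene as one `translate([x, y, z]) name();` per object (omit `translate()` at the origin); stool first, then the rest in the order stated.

stool();
translate([41, 56, 387]) spool();
translate([0, -424, 0]) ladder();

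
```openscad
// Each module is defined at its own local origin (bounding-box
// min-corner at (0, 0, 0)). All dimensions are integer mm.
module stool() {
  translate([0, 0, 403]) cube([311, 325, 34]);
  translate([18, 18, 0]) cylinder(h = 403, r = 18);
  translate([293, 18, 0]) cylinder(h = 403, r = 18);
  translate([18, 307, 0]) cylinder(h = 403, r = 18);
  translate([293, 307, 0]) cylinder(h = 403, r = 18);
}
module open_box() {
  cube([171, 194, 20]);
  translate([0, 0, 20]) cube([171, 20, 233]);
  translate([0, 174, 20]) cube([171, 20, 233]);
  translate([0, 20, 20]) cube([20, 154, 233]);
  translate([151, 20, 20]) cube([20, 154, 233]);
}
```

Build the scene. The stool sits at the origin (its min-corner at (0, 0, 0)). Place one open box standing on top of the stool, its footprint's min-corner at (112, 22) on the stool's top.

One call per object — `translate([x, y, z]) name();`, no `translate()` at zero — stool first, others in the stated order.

stool();
translate([112, 22, 437]) open_box();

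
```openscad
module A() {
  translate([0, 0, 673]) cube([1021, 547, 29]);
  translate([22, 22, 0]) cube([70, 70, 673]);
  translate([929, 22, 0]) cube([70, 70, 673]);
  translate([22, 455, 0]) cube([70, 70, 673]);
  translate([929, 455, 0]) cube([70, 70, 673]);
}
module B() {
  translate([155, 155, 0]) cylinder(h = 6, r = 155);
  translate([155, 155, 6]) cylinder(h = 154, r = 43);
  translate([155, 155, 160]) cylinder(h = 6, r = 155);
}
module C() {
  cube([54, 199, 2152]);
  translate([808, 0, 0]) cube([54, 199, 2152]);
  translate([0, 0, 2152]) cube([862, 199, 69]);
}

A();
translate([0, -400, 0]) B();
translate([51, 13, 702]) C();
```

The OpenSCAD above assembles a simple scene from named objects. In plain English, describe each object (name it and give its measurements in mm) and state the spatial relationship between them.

A is a table: top 1021 mm (x) × 547 mm (y), 29 mm thick, upper face at z = 702 mm, on four 70×70 mm square legs, each inset 22 mm from the nearest pair of top edges, running from z = 0 to the bottom of the top.

B is a spool: two coaxial disc flanges of radius 155 mm and thickness 6 mm, joined by a core cylinder of radius 43 mm and height 154 mm. The lower flange rests on z = 0 and the three cylinders share a vertical axis.

C is a rectangular door frame: two vertical jambs of 54×199 mm section, 2152 mm tall, with a clear opening 754 mm wide between their inner faces. A header 69 mm tall and 199 mm deep lies on top of the jambs and spans the full outside width.

The spool is on the floor beside the table on its −y side. The door frame is on top of the table.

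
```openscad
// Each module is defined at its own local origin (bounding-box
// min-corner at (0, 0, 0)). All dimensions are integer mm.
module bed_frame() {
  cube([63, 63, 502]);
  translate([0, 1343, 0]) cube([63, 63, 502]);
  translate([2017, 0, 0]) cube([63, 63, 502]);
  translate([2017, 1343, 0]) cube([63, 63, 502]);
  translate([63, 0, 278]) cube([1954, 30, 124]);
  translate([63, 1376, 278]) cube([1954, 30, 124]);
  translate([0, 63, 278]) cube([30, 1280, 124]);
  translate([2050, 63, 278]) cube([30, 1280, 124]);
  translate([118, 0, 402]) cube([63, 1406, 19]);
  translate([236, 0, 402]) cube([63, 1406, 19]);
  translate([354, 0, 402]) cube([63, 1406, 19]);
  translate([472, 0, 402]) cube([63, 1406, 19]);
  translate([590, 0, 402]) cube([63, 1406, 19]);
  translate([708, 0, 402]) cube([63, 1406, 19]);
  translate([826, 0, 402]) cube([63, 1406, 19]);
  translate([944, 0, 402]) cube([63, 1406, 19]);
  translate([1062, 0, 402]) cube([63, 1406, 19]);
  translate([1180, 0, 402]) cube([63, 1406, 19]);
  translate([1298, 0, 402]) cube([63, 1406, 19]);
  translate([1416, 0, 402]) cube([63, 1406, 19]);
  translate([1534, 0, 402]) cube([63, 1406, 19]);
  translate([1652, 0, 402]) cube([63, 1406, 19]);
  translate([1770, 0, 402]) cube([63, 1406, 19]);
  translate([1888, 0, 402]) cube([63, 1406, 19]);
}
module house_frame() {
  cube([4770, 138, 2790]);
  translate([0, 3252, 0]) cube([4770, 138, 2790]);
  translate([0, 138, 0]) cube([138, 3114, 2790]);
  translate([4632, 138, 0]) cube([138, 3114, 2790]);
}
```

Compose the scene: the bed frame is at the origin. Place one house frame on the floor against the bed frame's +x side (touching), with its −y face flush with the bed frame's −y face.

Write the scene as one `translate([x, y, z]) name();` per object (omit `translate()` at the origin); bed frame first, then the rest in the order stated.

bed_frame();
translate([2080, 0, 0]) house_frame();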